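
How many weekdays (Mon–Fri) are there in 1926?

261 weekdays

January 1, 1926 is a Friday.
From January 1, 1926 to December 31, 1926 is 365 days inclusive.
365 = 7 × 52 + 1, so there are 52 full weeks plus 1 extra day.
Each full week contributes 5 weekdays (Mon–Fri): 52 × 5 = 260.
The 1 extra day is Friday — 1 of them qualifies.
Total: 260 + 1 = 261.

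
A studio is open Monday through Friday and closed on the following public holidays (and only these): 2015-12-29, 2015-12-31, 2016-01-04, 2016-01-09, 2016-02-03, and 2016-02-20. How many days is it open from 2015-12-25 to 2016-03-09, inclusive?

50 business days

2015-12-25 is a Friday.
That's 76 days from start to end, counting both.
76 = 7 × 10 + 6, so there are 10 full weeks plus 6 extra days.
Each full week contributes 5 weekdays (Mon–Fri): 10 × 5 = 50.
The 6 extra days are Fri, Sat, Sun, Mon, Tue, Wed — 4 of them qualify.
Total: 50 + 4 = 54.
Holidays: 2015-12-29 (Tue); 2015-12-31 (Thu); 2016-01-04 (Mon); 2016-01-09 (Sat); 2016-02-03 (Wed); 2016-02-20 (Sat).
4 of the 6 holidays fall on weekdays; the rest are weekends and were already excluded.
Business days: 54 − 4 = 50.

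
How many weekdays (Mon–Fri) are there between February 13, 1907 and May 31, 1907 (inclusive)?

78

February 13, 1907 is a Wednesday.
The range spans 108 days (inclusive of both endpoints).
108 = 7 × 15 + 3, so there are 15 full weeks plus 3 extra days.
Each full week contributes 5 weekdays (Mon–Fri): 15 × 5 = 75.
The 3 extra days are Wednesday, Thursday, Friday — 3 of them qualify.
Total: 75 + 3 = 78.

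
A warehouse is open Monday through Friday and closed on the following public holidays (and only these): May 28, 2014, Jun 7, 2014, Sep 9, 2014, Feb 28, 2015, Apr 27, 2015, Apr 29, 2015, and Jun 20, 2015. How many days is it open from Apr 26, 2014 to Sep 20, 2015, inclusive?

361 working days

Apr 26, 2014 is a Saturday.
That's 513 days from start to end, counting both.
513 = 7 × 73 + 2, so there are 73 full weeks plus 2 extra days.
Each full week contributes 5 weekdays (Mon–Fri): 73 × 5 = 365.
The 2 extra days are Saturday, Sunday — none qualify.
Total: 365 + 0 = 365.
Holidays: May 28, 2014 (Wed); Jun 7, 2014 (Sat); Sep 9, 2014 (Tue); Feb 28, 2015 (Sat); Apr 27, 2015 (Mon); Apr 29, 2015 (Wed); Jun 20, 2015 (Sat).
4 of the 7 holidays fall on weekdays; the rest are weekends and were already excluded.
Business days: 365 − 4 = 361.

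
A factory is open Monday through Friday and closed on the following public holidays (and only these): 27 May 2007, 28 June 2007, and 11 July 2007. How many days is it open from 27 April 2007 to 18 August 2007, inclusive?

79

27 April 2007 is a Friday.
The range spans 114 days (inclusive of both endpoints).
114 = 7 × 16 + 2, so there are 16 full weeks plus 2 extra days.
Each full week contributes 5 weekdays (Mon–Fri): 16 × 5 = 80.
The 2 extra days are Fri, Sat — 1 of them qualifies.
Total: 80 + 1 = 81.
Holidays: 27 May 2007 (Sun); 28 June 2007 (Thu); 11 July 2007 (Wed).
2 of the 3 holidays fall on weekdays; the rest are weekends and were already excluded.
Business days: 81 − 2 = 79.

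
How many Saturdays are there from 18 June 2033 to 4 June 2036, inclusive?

155 Saturdays

18 June 2033 is a Saturday.
From 18 June 2033 to 4 June 2036 is 1083 days inclusive.
1083 = 7 × 154 + 5, so there are 154 full weeks plus 5 extra days.
Each full week contributes one Saturday: 154 so far.
The 5 extra days are Saturday, Sunday, Monday, Tuesday, Wednesday — 1 of them qualifies.
Total: 154 + 1 = 155.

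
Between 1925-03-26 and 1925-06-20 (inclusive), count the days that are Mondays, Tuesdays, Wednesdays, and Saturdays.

1925-03-26 is a Thursday.
The range spans 87 days (inclusive of both endpoints).
87 = 7 × 12 + 3, so there are 12 full weeks plus 3 extra days.
Each full week contributes 4 days from the set (Mon, Tue, Wed, Sat): 12 × 4 = 48.
The 3 extra days are Thursday, Friday, Saturday — 1 of them qualifies.
Total: 48 + 1 = 49.

49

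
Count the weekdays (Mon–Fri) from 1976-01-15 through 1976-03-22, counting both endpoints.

48 weekdays

1976-01-15 is a Thursday.
From 1976-01-15 to 1976-03-22 is 68 days inclusive.
68 = 7 × 9 + 5, so there are 9 full weeks plus 5 extra days.
Each full week contributes 5 weekdays (Mon–Fri): 9 × 5 = 45.
The 5 extra days are Thu, Fri, Sat, Sun, Mon — 3 of them qualify.
Total: 45 + 3 = 48.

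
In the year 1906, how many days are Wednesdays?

52

January 1, 1906 is a Monday.
From January 1, 1906 to December 31, 1906 is 365 days inclusive.
365 = 7 × 52 + 1, so there are 52 full weeks plus 1 extra day.
Each full week contributes one Wednesday: 52 so far.
The 1 extra day is Monday — none qualify.
Total: 52 + 0 = 52.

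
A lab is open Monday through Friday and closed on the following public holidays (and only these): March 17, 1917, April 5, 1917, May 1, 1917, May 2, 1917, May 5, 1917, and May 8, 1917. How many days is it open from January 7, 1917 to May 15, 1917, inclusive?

January 7, 1917 is a Sunday.
That's 129 days from start to end, counting both.
129 = 7 × 18 + 3, so there are 18 full weeks plus 3 extra days.
Each full week contributes 5 weekdays (Mon–Fri): 18 × 5 = 90.
The 3 extra days are Sun, Mon, Tue — 2 of them qualify.
Total: 90 + 2 = 92.
Holidays: March 17, 1917 (Sat); April 5, 1917 (Thu); May 1, 1917 (Tue); May 2, 1917 (Wed); May 5, 1917 (Sat); May 8, 1917 (Tue).
4 of the 6 holidays fall on weekdays; the rest are weekends and were already excluded.
Business days: 92 − 4 = 88.

88 business days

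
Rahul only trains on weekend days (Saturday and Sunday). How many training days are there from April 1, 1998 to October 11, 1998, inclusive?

April 1, 1998 is a Wednesday.
The range spans 194 days (inclusive of both endpoints).
194 = 7 × 27 + 5, so there are 27 full weeks plus 5 extra days.
Each full week contributes 2 weekend days (Sat, Sun): 27 × 2 = 54.
The 5 extra days are Wed, Thu, Fri, Sat, Sun — 2 of them qualify.
Total: 54 + 2 = 56.

56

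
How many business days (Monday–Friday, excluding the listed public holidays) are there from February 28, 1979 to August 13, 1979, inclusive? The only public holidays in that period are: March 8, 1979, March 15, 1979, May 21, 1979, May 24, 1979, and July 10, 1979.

114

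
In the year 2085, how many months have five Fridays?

4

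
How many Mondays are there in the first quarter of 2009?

13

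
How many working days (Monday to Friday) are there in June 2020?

22

June 1, 2020 is a Monday.
That's 30 days from start to end, counting both.
30 = 7 × 4 + 2, so there are 4 full weeks plus 2 extra days.
Each full week contributes 5 weekdays (Mon–Fri): 4 × 5 = 20.
The 2 extra days are Mon, Tue — 2 of them qualify.
Total: 20 + 2 = 22.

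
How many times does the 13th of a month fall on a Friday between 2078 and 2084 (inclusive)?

11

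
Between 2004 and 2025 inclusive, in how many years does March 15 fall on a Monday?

3

Day of week of March 15 in each year:
2004: Mon ✓, 2005: Tue, 2006: Wed, 2007: Thu, 2008: Sat, 2009: Sun, 2010: Mon ✓, 2011: Tue, 2012: Thu, 2013: Fri, 2014: Sat, 2015: Sun, 2016: Tue, 2017: Wed, 2018: Thu, 2019: Fri, 2020: Sun, 2021: Mon ✓, 2022: Tue, 2023: Wed, 2024: Fri, 2025: Sat
Mondays: 2004, 2010, 2021.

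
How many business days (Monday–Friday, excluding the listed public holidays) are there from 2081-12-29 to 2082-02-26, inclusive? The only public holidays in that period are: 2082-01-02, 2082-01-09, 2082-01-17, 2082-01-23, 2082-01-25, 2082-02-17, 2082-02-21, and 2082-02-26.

2081-12-29 is a Monday.
That's 60 days from start to end, counting both.
60 = 7 × 8 + 4, so there are 8 full weeks plus 4 extra days.
Each full week contributes 5 weekdays (Mon–Fri): 8 × 5 = 40.
The 4 extra days are Monday, Tuesday, Wednesday, Thursday — 4 of them qualify.
Total: 40 + 4 = 44.
Holidays: 2082-01-02 (Fri); 2082-01-09 (Fri); 2082-01-17 (Sat); 2082-01-23 (Fri); 2082-01-25 (Sun); 2082-02-17 (Tue); 2082-02-21 (Sat); 2082-02-26 (Thu).
5 of the 8 holidays fall on weekdays; the rest are weekends and were already excluded.
Business days: 44 − 5 = 39.

39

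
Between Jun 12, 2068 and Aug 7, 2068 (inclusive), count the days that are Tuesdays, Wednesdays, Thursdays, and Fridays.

33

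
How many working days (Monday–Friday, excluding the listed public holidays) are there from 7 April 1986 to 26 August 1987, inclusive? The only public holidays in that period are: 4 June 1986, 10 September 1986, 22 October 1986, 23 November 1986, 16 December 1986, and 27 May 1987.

7 April 1986 is a Monday.
The range spans 507 days (inclusive of both endpoints).
507 = 7 × 72 + 3, so there are 72 full weeks plus 3 extra days.
Each full week contributes 5 weekdays (Mon–Fri): 72 × 5 = 360.
The 3 extra days are Monday, Tuesday, Wednesday — 3 of them qualify.
Total: 360 + 3 = 363.
Holidays: 4 June 1986 (Wed); 10 September 1986 (Wed); 22 October 1986 (Wed); 23 November 1986 (Sun); 16 December 1986 (Tue); 27 May 1987 (Wed).
5 of the 6 holidays fall on weekdays; the rest are weekends and were already excluded.
Business days: 363 − 5 = 358.

358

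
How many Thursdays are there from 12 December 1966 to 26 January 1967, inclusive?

7 Thursdays

12 December 1966 is a Monday.
From 12 December 1966 to 26 January 1967 is 46 days inclusive.
46 = 7 × 6 + 4, so there are 6 full weeks plus 4 extra days.
Each full week contributes one Thursday: 6 so far.
The 4 extra days are Monday, Tuesday, Wednesday, Thursday — 1 of them qualifies.
Total: 6 + 1 = 7.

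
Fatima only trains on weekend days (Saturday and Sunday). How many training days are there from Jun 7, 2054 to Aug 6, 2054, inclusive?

17

Jun 7, 2054 is a Sunday.
The range spans 61 days (inclusive of both endpoints).
61 = 7 × 8 + 5, so there are 8 full weeks plus 5 extra days.
Each full week contributes 2 weekend days (Sat, Sun): 8 × 2 = 16.
The 5 extra days are Sunday, Monday, Tuesday, Wednesday, Thursday — 1 of them qualifies.
Total: 16 + 1 = 17.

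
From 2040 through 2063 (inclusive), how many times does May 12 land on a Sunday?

Day of week of May 12 in each year:
2040: Sat, 2041: Sun ✓, 2042: Mon, 2043: Tue, 2044: Thu, 2045: Fri, 2046: Sat, 2047: Sun ✓, 2048: Tue, 2049: Wed, 2050: Thu, 2051: Fri, 2052: Sun ✓, 2053: Mon, 2054: Tue, 2055: Wed, 2056: Fri, 2057: Sat, 2058: Sun ✓, 2059: Mon, 2060: Wed, 2061: Thu, 2062: Fri, 2063: Sat
Sundays: 2041, 2047, 2052, 2058.

4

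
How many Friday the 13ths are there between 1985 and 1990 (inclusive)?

11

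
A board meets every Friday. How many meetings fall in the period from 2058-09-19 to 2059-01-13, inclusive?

17

2058-09-19 is a Thursday.
The range spans 117 days (inclusive of both endpoints).
117 = 7 × 16 + 5, so there are 16 full weeks plus 5 extra days.
Each full week contributes one Friday: 16 so far.
The 5 extra days are Thu, Fri, Sat, Sun, Mon — 1 of them qualifies.
Total: 16 + 1 = 17.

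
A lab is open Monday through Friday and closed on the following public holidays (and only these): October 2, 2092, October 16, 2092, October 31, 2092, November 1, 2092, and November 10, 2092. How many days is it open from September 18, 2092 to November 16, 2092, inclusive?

September 18, 2092 is a Thursday.
From September 18, 2092 to November 16, 2092 is 60 days inclusive.
60 = 7 × 8 + 4, so there are 8 full weeks plus 4 extra days.
Each full week contributes 5 weekdays (Mon–Fri): 8 × 5 = 40.
The 4 extra days are Thursday, Friday, Saturday, Sunday — 2 of them qualify.
Total: 40 + 2 = 42.
Holidays: October 2, 2092 (Thu); October 16, 2092 (Thu); October 31, 2092 (Fri); November 1, 2092 (Sat); November 10, 2092 (Mon).
4 of the 5 holidays fall on weekdays; the rest are weekends and were already excluded.
Business days: 42 − 4 = 38.

38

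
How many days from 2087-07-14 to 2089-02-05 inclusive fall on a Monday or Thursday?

164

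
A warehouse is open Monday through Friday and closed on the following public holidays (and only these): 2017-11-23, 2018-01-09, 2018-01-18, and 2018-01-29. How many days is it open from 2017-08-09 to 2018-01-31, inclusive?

2017-08-09 is a Wednesday.
That's 176 days from start to end, counting both.
176 = 7 × 25 + 1, so there are 25 full weeks plus 1 extra day.
Each full week contributes 5 weekdays (Mon–Fri): 25 × 5 = 125.
The 1 extra day is Wed — 1 of them qualifies.
Total: 125 + 1 = 126.
Holidays: 2017-11-23 (Thu); 2018-01-09 (Tue); 2018-01-18 (Thu); 2018-01-29 (Mon).
All 4 holidays fall on weekdays, so subtract 4.
Business days: 126 − 4 = 122.

122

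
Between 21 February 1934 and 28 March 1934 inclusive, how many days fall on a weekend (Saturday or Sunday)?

10

21 February 1934 is a Wednesday.
The range spans 36 days (inclusive of both endpoints).
36 = 7 × 5 + 1, so there are 5 full weeks plus 1 extra day.
Each full week contributes 2 weekend days (Sat, Sun): 5 × 2 = 10.
The 1 extra day is Wed — none qualify.
Total: 10 + 0 = 10.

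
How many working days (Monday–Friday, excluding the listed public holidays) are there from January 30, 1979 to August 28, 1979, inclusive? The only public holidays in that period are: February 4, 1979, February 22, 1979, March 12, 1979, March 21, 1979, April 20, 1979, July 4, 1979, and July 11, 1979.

January 30, 1979 is a Tuesday.
From January 30, 1979 to August 28, 1979 is 211 days inclusive.
211 = 7 × 30 + 1, so there are 30 full weeks plus 1 extra day.
Each full week contributes 5 weekdays (Mon–Fri): 30 × 5 = 150.
The 1 extra day is Tuesday — 1 of them qualifies.
Total: 150 + 1 = 151.
Holidays: February 4, 1979 (Sun); February 22, 1979 (Thu); March 12, 1979 (Mon); March 21, 1979 (Wed); April 20, 1979 (Fri); July 4, 1979 (Wed); July 11, 1979 (Wed).
6 of the 7 holidays fall on weekdays; the rest are weekends and were already excluded.
Business days: 151 − 6 = 145.

145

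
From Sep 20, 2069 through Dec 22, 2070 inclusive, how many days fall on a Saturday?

66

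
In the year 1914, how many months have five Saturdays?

A month has five Saturdays exactly when Saturday falls within its first (length − 28) days.
Jan: 31 days, starts Thu → 5 of Thu, Fri, Sat ✓
Feb: 28 days, starts Sun → 5 of (none)
Mar: 31 days, starts Sun → 5 of Sun, Mon, Tue
Apr: 30 days, starts Wed → 5 of Wed, Thu
May: 31 days, starts Fri → 5 of Fri, Sat, Sun ✓
Jun: 30 days, starts Mon → 5 of Mon, Tue
Jul: 31 days, starts Wed → 5 of Wed, Thu, Fri
Aug: 31 days, starts Sat → 5 of Sat, Sun, Mon ✓
Sep: 30 days, starts Tue → 5 of Tue, Wed
Oct: 31 days, starts Thu → 5 of Thu, Fri, Sat ✓
Nov: 30 days, starts Sun → 5 of Sun, Mon
Dec: 31 days, starts Tue → 5 of Tue, Wed, Thu
Months with five Saturdays: Jan, May, Aug, Oct.

4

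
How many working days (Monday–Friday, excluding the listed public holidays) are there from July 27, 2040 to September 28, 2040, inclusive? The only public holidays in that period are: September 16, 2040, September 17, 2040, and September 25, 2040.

44 working days

July 27, 2040 is a Friday.
From July 27, 2040 to September 28, 2040 is 64 days inclusive.
64 = 7 × 9 + 1, so there are 9 full weeks plus 1 extra day.
Each full week contributes 5 weekdays (Mon–Fri): 9 × 5 = 45.
The 1 extra day is Fri — 1 of them qualifies.
Total: 45 + 1 = 46.
Holidays: September 16, 2040 (Sun); September 17, 2040 (Mon); September 25, 2040 (Tue).
2 of the 3 holidays fall on weekdays; the rest are weekends and were already excluded.
Business days: 46 − 2 = 44.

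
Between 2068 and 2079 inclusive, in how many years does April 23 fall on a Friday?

Day of week of April 23 in each year:
2068: Mon, 2069: Tue, 2070: Wed, 2071: Thu, 2072: Sat, 2073: Sun, 2074: Mon, 2075: Tue, 2076: Thu, 2077: Fri ✓, 2078: Sat, 2079: Sun
Fridays: 2077.

1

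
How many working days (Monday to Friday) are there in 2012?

261 weekdays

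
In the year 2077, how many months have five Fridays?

A month has five Fridays exactly when Friday falls within its first (length − 28) days.
Jan: 31 days, starts Fri → 5 of Fri, Sat, Sun ✓
Feb: 28 days, starts Mon → 5 of (none)
Mar: 31 days, starts Mon → 5 of Mon, Tue, Wed
Apr: 30 days, starts Thu → 5 of Thu, Fri ✓
May: 31 days, starts Sat → 5 of Sat, Sun, Mon
Jun: 30 days, starts Tue → 5 of Tue, Wed
Jul: 31 days, starts Thu → 5 of Thu, Fri, Sat ✓
Aug: 31 days, starts Sun → 5 of Sun, Mon, Tue
Sep: 30 days, starts Wed → 5 of Wed, Thu
Oct: 31 days, starts Fri → 5 of Fri, Sat, Sun ✓
Nov: 30 days, starts Mon → 5 of Mon, Tue
Dec: 31 days, starts Wed → 5 of Wed, Thu, Fri ✓
Months with five Fridays: Jan, Apr, Jul, Oct, Dec.

5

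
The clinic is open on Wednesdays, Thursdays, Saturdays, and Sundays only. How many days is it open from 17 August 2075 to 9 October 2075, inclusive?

17 August 2075 is a Saturday.
From 17 August 2075 to 9 October 2075 is 54 days inclusive.
54 = 7 × 7 + 5, so there are 7 full weeks plus 5 extra days.
Each full week contributes 4 days from the set (Wed, Thu, Sat, Sun): 7 × 4 = 28.
The 5 extra days are Saturday, Sunday, Monday, Tuesday, Wednesday — 3 of them qualify.
Total: 28 + 3 = 31.

31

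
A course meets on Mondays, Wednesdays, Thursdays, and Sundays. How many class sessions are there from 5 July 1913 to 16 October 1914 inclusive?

268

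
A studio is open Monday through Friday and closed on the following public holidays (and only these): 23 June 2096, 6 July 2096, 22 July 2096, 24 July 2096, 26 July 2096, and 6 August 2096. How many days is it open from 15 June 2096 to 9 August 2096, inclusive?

15 June 2096 is a Friday.
That's 56 days from start to end, counting both.
56 = 7 × 8, so the span is exactly 8 full weeks.
Each full week contributes 5 weekdays (Mon–Fri): 8 × 5 = 40.
Holidays: 23 June 2096 (Sat); 6 July 2096 (Fri); 22 July 2096 (Sun); 24 July 2096 (Tue); 26 July 2096 (Thu); 6 August 2096 (Mon).
4 of the 6 holidays fall on weekdays; the rest are weekends and were already excluded.
Business days: 40 − 4 = 36.

36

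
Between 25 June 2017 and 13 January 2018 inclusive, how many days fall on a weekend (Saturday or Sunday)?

58

25 June 2017 is a Sunday.
That's 203 days from start to end, counting both.
203 = 7 × 29, so the span is exactly 29 full weeks.
Each full week contributes 2 weekend days (Sat, Sun): 29 × 2 = 58.
Total: 58.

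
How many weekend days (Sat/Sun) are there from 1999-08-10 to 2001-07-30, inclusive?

206

1999-08-10 is a Tuesday.
That's 721 days from start to end, counting both.
721 = 7 × 103, so the span is exactly 103 full weeks.
Each full week contributes 2 weekend days (Sat, Sun): 103 × 2 = 206.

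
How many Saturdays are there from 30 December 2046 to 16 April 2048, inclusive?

67 Saturdays

30 December 2046 is a Sunday.
The range spans 474 days (inclusive of both endpoints).
474 = 7 × 67 + 5, so there are 67 full weeks plus 5 extra days.
Each full week contributes one Saturday: 67 so far.
The 5 extra days are Sunday, Monday, Tuesday, Wednesday, Thursday — none qualify.
Total: 67 + 0 = 67.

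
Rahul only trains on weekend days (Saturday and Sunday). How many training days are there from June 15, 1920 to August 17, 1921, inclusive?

122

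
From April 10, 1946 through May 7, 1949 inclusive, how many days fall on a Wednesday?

161

April 10, 1946 is a Wednesday.
From April 10, 1946 to May 7, 1949 is 1124 days inclusive.
1124 = 7 × 160 + 4, so there are 160 full weeks plus 4 extra days.
Each full week contributes one Wednesday: 160 so far.
The 4 extra days are Wed, Thu, Fri, Sat — 1 of them qualifies.
Total: 160 + 1 = 161.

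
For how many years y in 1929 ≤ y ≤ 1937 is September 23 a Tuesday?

1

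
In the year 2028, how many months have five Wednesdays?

4

A month has five Wednesdays exactly when Wednesday falls within its first (length − 28) days.
Jan: 31 days, starts Sat → 5 of Sat, Sun, Mon
Feb: 29 days, starts Tue → 5 of Tue
Mar: 31 days, starts Wed → 5 of Wed, Thu, Fri ✓
Apr: 30 days, starts Sat → 5 of Sat, Sun
May: 31 days, starts Mon → 5 of Mon, Tue, Wed ✓
Jun: 30 days, starts Thu → 5 of Thu, Fri
Jul: 31 days, starts Sat → 5 of Sat, Sun, Mon
Aug: 31 days, starts Tue → 5 of Tue, Wed, Thu ✓
Sep: 30 days, starts Fri → 5 of Fri, Sat
Oct: 31 days, starts Sun → 5 of Sun, Mon, Tue
Nov: 30 days, starts Wed → 5 of Wed, Thu ✓
Dec: 31 days, starts Fri → 5 of Fri, Sat, Sun
Months with five Wednesdays: Mar, May, Aug, Nov.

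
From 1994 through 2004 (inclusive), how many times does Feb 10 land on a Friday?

1

Day of week of February 10 in each year:
1994: Thu, 1995: Fri ✓, 1996: Sat, 1997: Mon, 1998: Tue, 1999: Wed, 2000: Thu, 2001: Sat, 2002: Sun, 2003: Mon, 2004: Tue
Fridays: 1995.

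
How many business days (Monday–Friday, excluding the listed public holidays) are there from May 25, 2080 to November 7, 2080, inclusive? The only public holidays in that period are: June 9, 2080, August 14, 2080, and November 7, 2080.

117

May 25, 2080 is a Saturday.
That's 167 days from start to end, counting both.
167 = 7 × 23 + 6, so there are 23 full weeks plus 6 extra days.
Each full week contributes 5 weekdays (Mon–Fri): 23 × 5 = 115.
The 6 extra days are Sat, Sun, Mon, Tue, Wed, Thu — 4 of them qualify.
Total: 115 + 4 = 119.
Holidays: June 9, 2080 (Sun); August 14, 2080 (Wed); November 7, 2080 (Thu).
2 of the 3 holidays fall on weekdays; the rest are weekends and were already excluded.
Business days: 119 − 2 = 117.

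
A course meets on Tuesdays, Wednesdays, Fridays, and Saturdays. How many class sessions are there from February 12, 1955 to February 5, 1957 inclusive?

414

February 12, 1955 is a Saturday.
From February 12, 1955 to February 5, 1957 is 725 days inclusive.
725 = 7 × 103 + 4, so there are 103 full weeks plus 4 extra days.
Each full week contributes 4 days from the set (Tue, Wed, Fri, Sat): 103 × 4 = 412.
The 4 extra days are Saturday, Sunday, Monday, Tuesday — 2 of them qualify.
Total: 412 + 2 = 414.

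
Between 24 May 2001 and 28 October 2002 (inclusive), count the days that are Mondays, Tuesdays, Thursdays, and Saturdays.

299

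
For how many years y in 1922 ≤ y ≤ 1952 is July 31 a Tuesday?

Day of week of July 31 in each year:
1922: Mon, 1923: Tue ✓, 1924: Thu, 1925: Fri, 1926: Sat, 1927: Sun, 1928: Tue ✓, 1929: Wed, 1930: Thu, 1931: Fri, 1932: Sun, 1933: Mon, 1934: Tue ✓, 1935: Wed, 1936: Fri, 1937: Sat, 1938: Sun, 1939: Mon, 1940: Wed, 1941: Thu, 1942: Fri, 1943: Sat, 1944: Mon, 1945: Tue ✓, 1946: Wed, 1947: Thu, 1948: Sat, 1949: Sun, 1950: Mon, 1951: Tue ✓, 1952: Thu
Tuesdays: 1923, 1928, 1934, 1945, 1951.

5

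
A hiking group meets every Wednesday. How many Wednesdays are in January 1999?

4

1999-01-01 is a Friday.
That's 31 days from start to end, counting both.
31 = 7 × 4 + 3, so there are 4 full weeks plus 3 extra days.
Each full week contributes one Wednesday: 4 so far.
The 3 extra days are Friday, Saturday, Sunday — none qualify.
Total: 4 + 0 = 4.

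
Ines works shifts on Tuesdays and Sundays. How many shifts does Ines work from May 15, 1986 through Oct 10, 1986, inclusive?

42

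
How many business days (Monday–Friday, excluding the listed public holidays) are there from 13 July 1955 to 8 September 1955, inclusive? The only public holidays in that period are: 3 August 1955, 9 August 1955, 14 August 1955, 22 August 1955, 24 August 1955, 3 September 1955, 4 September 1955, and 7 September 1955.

37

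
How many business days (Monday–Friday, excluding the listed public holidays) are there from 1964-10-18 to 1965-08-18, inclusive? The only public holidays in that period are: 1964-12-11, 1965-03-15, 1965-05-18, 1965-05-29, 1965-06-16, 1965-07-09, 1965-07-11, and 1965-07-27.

212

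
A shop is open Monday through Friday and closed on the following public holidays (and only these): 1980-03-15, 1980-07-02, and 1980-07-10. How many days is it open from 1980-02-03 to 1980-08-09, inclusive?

133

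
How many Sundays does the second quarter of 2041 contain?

13

1 April 2041 is a Monday.
That's 91 days from start to end, counting both.
91 = 7 × 13, so the span is exactly 13 full weeks.
Each full week contributes one Sunday: 13 so far.
Total: 13.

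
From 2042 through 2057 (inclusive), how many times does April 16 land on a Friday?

Day of week of April 16 in each year:
2042: Wed, 2043: Thu, 2044: Sat, 2045: Sun, 2046: Mon, 2047: Tue, 2048: Thu, 2049: Fri ✓, 2050: Sat, 2051: Sun, 2052: Tue, 2053: Wed, 2054: Thu, 2055: Fri ✓, 2056: Sun, 2057: Mon
Fridays: 2049, 2055.

2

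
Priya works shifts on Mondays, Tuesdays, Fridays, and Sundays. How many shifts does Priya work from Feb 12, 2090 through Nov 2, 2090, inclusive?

Feb 12, 2090 is a Sunday.
That's 264 days from start to end, counting both.
264 = 7 × 37 + 5, so there are 37 full weeks plus 5 extra days.
Each full week contributes 4 days from the set (Mon, Tue, Fri, Sun): 37 × 4 = 148.
The 5 extra days are Sun, Mon, Tue, Wed, Thu — 3 of them qualify.
Total: 148 + 3 = 151.

151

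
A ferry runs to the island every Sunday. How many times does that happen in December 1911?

5

December 1, 1911 is a Friday.
That's 31 days from start to end, counting both.
31 = 7 × 4 + 3, so there are 4 full weeks plus 3 extra days.
Each full week contributes one Sunday: 4 so far.
The 3 extra days are Fri, Sat, Sun — 1 of them qualifies.
Total: 4 + 1 = 5.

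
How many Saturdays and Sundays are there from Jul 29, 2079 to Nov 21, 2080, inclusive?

138

Jul 29, 2079 is a Saturday.
The range spans 482 days (inclusive of both endpoints).
482 = 7 × 68 + 6, so there are 68 full weeks plus 6 extra days.
Each full week contributes 2 weekend days (Sat, Sun): 68 × 2 = 136.
The 6 extra days are Saturday, Sunday, Monday, Tuesday, Wednesday, Thursday — 2 of them qualify.
Total: 136 + 2 = 138.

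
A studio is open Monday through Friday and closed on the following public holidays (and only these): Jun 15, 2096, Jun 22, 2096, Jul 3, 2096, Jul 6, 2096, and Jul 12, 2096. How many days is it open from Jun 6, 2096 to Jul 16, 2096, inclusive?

24

Jun 6, 2096 is a Wednesday.
The range spans 41 days (inclusive of both endpoints).
41 = 7 × 5 + 6, so there are 5 full weeks plus 6 extra days.
Each full week contributes 5 weekdays (Mon–Fri): 5 × 5 = 25.
The 6 extra days are Wed, Thu, Fri, Sat, Sun, Mon — 4 of them qualify.
Total: 25 + 4 = 29.
Holidays: Jun 15, 2096 (Fri); Jun 22, 2096 (Fri); Jul 3, 2096 (Tue); Jul 6, 2096 (Fri); Jul 12, 2096 (Thu).
All 5 holidays fall on weekdays, so subtract 5.
Business days: 29 − 5 = 24.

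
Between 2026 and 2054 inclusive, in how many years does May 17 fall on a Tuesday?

4

Day of week of May 17 in each year:
2026: Sun, 2027: Mon, 2028: Wed, 2029: Thu, 2030: Fri, 2031: Sat, 2032: Mon, 2033: Tue ✓, 2034: Wed, 2035: Thu, 2036: Sat, 2037: Sun, 2038: Mon, 2039: Tue ✓, 2040: Thu, 2041: Fri, 2042: Sat, 2043: Sun, 2044: Tue ✓, 2045: Wed, 2046: Thu, 2047: Fri, 2048: Sun, 2049: Mon, 2050: Tue ✓, 2051: Wed, 2052: Fri, 2053: Sat, 2054: Sun
Tuesdays: 2033, 2039, 2044, 2050.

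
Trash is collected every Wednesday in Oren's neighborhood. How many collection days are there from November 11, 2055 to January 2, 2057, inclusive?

59 Wednesdays

November 11, 2055 is a Thursday.
From November 11, 2055 to January 2, 2057 is 419 days inclusive.
419 = 7 × 59 + 6, so there are 59 full weeks plus 6 extra days.
Each full week contributes one Wednesday: 59 so far.
The 6 extra days are Thu, Fri, Sat, Sun, Mon, Tue — none qualify.
Total: 59 + 0 = 59.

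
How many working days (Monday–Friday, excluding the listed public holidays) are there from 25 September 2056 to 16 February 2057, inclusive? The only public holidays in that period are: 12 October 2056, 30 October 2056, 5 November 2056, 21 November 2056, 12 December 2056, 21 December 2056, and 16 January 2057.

25 September 2056 is a Monday.
From 25 September 2056 to 16 February 2057 is 145 days inclusive.
145 = 7 × 20 + 5, so there are 20 full weeks plus 5 extra days.
Each full week contributes 5 weekdays (Mon–Fri): 20 × 5 = 100.
The 5 extra days are Monday, Tuesday, Wednesday, Thursday, Friday — 5 of them qualify.
Total: 100 + 5 = 105.
Holidays: 12 October 2056 (Thu); 30 October 2056 (Mon); 5 November 2056 (Sun); 21 November 2056 (Tue); 12 December 2056 (Tue); 21 December 2056 (Thu); 16 January 2057 (Tue).
6 of the 7 holidays fall on weekdays; the rest are weekends and were already excluded.
Business days: 105 − 6 = 99.

99 working days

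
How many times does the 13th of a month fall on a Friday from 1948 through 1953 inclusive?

11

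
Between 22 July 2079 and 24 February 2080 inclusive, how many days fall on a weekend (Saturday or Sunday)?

63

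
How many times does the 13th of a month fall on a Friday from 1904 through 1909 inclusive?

10

Friday-the-13ths by year:
1904: May
1905: Jan, Oct
1906: Apr, Jul
1907: Sep, Dec
1908: Mar, Nov
1909: Aug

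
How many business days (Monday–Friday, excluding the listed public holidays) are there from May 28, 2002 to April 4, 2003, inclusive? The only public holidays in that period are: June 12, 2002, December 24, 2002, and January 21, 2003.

221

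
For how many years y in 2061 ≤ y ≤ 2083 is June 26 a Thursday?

3

Day of week of June 26 in each year:
2061: Sun, 2062: Mon, 2063: Tue, 2064: Thu ✓, 2065: Fri, 2066: Sat, 2067: Sun, 2068: Tue, 2069: Wed, 2070: Thu ✓, 2071: Fri, 2072: Sun, 2073: Mon, 2074: Tue, 2075: Wed, 2076: Fri, 2077: Sat, 2078: Sun, 2079: Mon, 2080: Wed, 2081: Thu ✓, 2082: Fri, 2083: Sat
Thursdays: 2064, 2070, 2081.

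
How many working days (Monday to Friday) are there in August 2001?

2001-08-01 is a Wednesday.
From 2001-08-01 to 2001-08-31 is 31 days inclusive.
31 = 7 × 4 + 3, so there are 4 full weeks plus 3 extra days.
Each full week contributes 5 weekdays (Mon–Fri): 4 × 5 = 20.
The 3 extra days are Wednesday, Thursday, Friday — 3 of them qualify.
Total: 20 + 3 = 23.

23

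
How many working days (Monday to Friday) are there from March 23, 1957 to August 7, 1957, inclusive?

March 23, 1957 is a Saturday.
From March 23, 1957 to August 7, 1957 is 138 days inclusive.
138 = 7 × 19 + 5, so there are 19 full weeks plus 5 extra days.
Each full week contributes 5 weekdays (Mon–Fri): 19 × 5 = 95.
The 5 extra days are Saturday, Sunday, Monday, Tuesday, Wednesday — 3 of them qualify.
Total: 95 + 3 = 98.

98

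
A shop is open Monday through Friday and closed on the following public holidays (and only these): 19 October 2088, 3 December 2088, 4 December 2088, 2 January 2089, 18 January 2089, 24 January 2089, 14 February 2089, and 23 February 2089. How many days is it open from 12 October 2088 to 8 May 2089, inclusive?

12 October 2088 is a Tuesday.
The range spans 209 days (inclusive of both endpoints).
209 = 7 × 29 + 6, so there are 29 full weeks plus 6 extra days.
Each full week contributes 5 weekdays (Mon–Fri): 29 × 5 = 145.
The 6 extra days are Tuesday, Wednesday, Thursday, Friday, Saturday, Sunday — 4 of them qualify.
Total: 145 + 4 = 149.
Holidays: 19 October 2088 (Tue); 3 December 2088 (Fri); 4 December 2088 (Sat); 2 January 2089 (Sun); 18 January 2089 (Tue); 24 January 2089 (Mon); 14 February 2089 (Mon); 23 February 2089 (Wed).
6 of the 8 holidays fall on weekdays; the rest are weekends and were already excluded.
Business days: 149 − 6 = 143.

143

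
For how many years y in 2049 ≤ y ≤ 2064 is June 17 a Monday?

2

Day of week of June 17 in each year:
2049: Thu, 2050: Fri, 2051: Sat, 2052: Mon ✓, 2053: Tue, 2054: Wed, 2055: Thu, 2056: Sat, 2057: Sun, 2058: Mon ✓, 2059: Tue, 2060: Thu, 2061: Fri, 2062: Sat, 2063: Sun, 2064: Tue
Mondays: 2052, 2058.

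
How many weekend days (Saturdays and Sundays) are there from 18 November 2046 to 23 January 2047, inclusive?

19

18 November 2046 is a Sunday.
That's 67 days from start to end, counting both.
67 = 7 × 9 + 4, so there are 9 full weeks plus 4 extra days.
Each full week contributes 2 weekend days (Sat, Sun): 9 × 2 = 18.
The 4 extra days are Sun, Mon, Tue, Wed — 1 of them qualifies.
Total: 18 + 1 = 19.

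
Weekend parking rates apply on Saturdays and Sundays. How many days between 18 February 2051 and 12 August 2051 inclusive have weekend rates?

51

18 February 2051 is a Saturday.
From 18 February 2051 to 12 August 2051 is 176 days inclusive.
176 = 7 × 25 + 1, so there are 25 full weeks plus 1 extra day.
Each full week contributes 2 weekend days (Sat, Sun): 25 × 2 = 50.
The 1 extra day is Sat — 1 of them qualifies.
Total: 50 + 1 = 51.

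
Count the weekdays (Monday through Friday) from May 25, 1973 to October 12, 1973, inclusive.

101 weekdays

May 25, 1973 is a Friday.
The range spans 141 days (inclusive of both endpoints).
141 = 7 × 20 + 1, so there are 20 full weeks plus 1 extra day.
Each full week contributes 5 weekdays (Mon–Fri): 20 × 5 = 100.
The 1 extra day is Friday — 1 of them qualifies.
Total: 100 + 1 = 101.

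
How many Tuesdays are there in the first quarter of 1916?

1 January 1916 is a Saturday.
From 1 January 1916 to 31 March 1916 is 91 days inclusive.
91 = 7 × 13, so the span is exactly 13 full weeks.
Each full week contributes one Tuesday: 13 so far.

13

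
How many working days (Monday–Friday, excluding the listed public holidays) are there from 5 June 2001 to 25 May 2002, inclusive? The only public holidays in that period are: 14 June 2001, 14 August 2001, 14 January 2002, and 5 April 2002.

250 working days

5 June 2001 is a Tuesday.
The range spans 355 days (inclusive of both endpoints).
355 = 7 × 50 + 5, so there are 50 full weeks plus 5 extra days.
Each full week contributes 5 weekdays (Mon–Fri): 50 × 5 = 250.
The 5 extra days are Tuesday, Wednesday, Thursday, Friday, Saturday — 4 of them qualify.
Total: 250 + 4 = 254.
Holidays: 14 June 2001 (Thu); 14 August 2001 (Tue); 14 January 2002 (Mon); 5 April 2002 (Fri).
All 4 holidays fall on weekdays, so subtract 4.
Business days: 254 − 4 = 250.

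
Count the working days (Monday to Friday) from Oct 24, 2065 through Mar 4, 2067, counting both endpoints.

Oct 24, 2065 is a Saturday.
That's 497 days from start to end, counting both.
497 = 7 × 71, so the span is exactly 71 full weeks.
Each full week contributes 5 weekdays (Mon–Fri): 71 × 5 = 355.

355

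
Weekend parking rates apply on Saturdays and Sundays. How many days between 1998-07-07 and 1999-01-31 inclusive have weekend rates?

1998-07-07 is a Tuesday.
From 1998-07-07 to 1999-01-31 is 209 days inclusive.
209 = 7 × 29 + 6, so there are 29 full weeks plus 6 extra days.
Each full week contributes 2 weekend days (Sat, Sun): 29 × 2 = 58.
The 6 extra days are Tuesday, Wednesday, Thursday, Friday, Saturday, Sunday — 2 of them qualify.
Total: 58 + 2 = 60.

60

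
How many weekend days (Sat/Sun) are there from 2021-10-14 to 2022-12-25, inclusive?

126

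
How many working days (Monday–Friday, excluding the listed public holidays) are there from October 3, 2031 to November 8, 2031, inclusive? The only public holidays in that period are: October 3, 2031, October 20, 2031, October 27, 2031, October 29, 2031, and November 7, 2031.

21 working days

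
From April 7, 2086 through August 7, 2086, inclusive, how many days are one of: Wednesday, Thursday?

April 7, 2086 is a Sunday.
The range spans 123 days (inclusive of both endpoints).
123 = 7 × 17 + 4, so there are 17 full weeks plus 4 extra days.
Each full week contributes 2 days from the set (Wed, Thu): 17 × 2 = 34.
The 4 extra days are Sun, Mon, Tue, Wed — 1 of them qualifies.
Total: 34 + 1 = 35.

35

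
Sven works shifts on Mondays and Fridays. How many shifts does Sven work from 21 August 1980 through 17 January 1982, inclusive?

147

21 August 1980 is a Thursday.
From 21 August 1980 to 17 January 1982 is 515 days inclusive.
515 = 7 × 73 + 4, so there are 73 full weeks plus 4 extra days.
Each full week contributes 2 days from the set (Mon, Fri): 73 × 2 = 146.
The 4 extra days are Thu, Fri, Sat, Sun — 1 of them qualifies.
Total: 146 + 1 = 147.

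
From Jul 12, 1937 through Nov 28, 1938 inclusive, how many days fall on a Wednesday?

72 Wednesdays

Jul 12, 1937 is a Monday.
That's 505 days from start to end, counting both.
505 = 7 × 72 + 1, so there are 72 full weeks plus 1 extra day.
Each full week contributes one Wednesday: 72 so far.
The 1 extra day is Mon — none qualify.
Total: 72 + 0 = 72.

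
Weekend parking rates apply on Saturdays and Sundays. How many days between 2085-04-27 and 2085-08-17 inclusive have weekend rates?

32

2085-04-27 is a Friday.
From 2085-04-27 to 2085-08-17 is 113 days inclusive.
113 = 7 × 16 + 1, so there are 16 full weeks plus 1 extra day.
Each full week contributes 2 weekend days (Sat, Sun): 16 × 2 = 32.
The 1 extra day is Friday — none qualify.
Total: 32 + 0 = 32.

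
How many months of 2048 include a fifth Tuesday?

A month has five Tuesdays exactly when Tuesday falls within its first (length − 28) days.
Jan: 31 days, starts Wed → 5 of Wed, Thu, Fri
Feb: 29 days, starts Sat → 5 of Sat
Mar: 31 days, starts Sun → 5 of Sun, Mon, Tue ✓
Apr: 30 days, starts Wed → 5 of Wed, Thu
May: 31 days, starts Fri → 5 of Fri, Sat, Sun
Jun: 30 days, starts Mon → 5 of Mon, Tue ✓
Jul: 31 days, starts Wed → 5 of Wed, Thu, Fri
Aug: 31 days, starts Sat → 5 of Sat, Sun, Mon
Sep: 30 days, starts Tue → 5 of Tue, Wed ✓
Oct: 31 days, starts Thu → 5 of Thu, Fri, Sat
Nov: 30 days, starts Sun → 5 of Sun, Mon
Dec: 31 days, starts Tue → 5 of Tue, Wed, Thu ✓
Months with five Tuesdays: Mar, Jun, Sep, Dec.

4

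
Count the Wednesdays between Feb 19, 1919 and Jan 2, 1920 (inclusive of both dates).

Feb 19, 1919 is a Wednesday.
From Feb 19, 1919 to Jan 2, 1920 is 318 days inclusive.
318 = 7 × 45 + 3, so there are 45 full weeks plus 3 extra days.
Each full week contributes one Wednesday: 45 so far.
The 3 extra days are Wednesday, Thursday, Friday — 1 of them qualifies.
Total: 45 + 1 = 46.

46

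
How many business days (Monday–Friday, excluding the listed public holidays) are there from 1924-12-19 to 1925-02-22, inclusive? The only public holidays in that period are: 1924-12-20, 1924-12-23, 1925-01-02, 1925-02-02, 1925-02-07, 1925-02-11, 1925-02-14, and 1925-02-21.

1924-12-19 is a Friday.
From 1924-12-19 to 1925-02-22 is 66 days inclusive.
66 = 7 × 9 + 3, so there are 9 full weeks plus 3 extra days.
Each full week contributes 5 weekdays (Mon–Fri): 9 × 5 = 45.
The 3 extra days are Friday, Saturday, Sunday — 1 of them qualifies.
Total: 45 + 1 = 46.
Holidays: 1924-12-20 (Sat); 1924-12-23 (Tue); 1925-01-02 (Fri); 1925-02-02 (Mon); 1925-02-07 (Sat); 1925-02-11 (Wed); 1925-02-14 (Sat); 1925-02-21 (Sat).
4 of the 8 holidays fall on weekdays; the rest are weekends and were already excluded.
Business days: 46 − 4 = 42.

42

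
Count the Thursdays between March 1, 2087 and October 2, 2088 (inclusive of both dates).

March 1, 2087 is a Saturday.
The range spans 582 days (inclusive of both endpoints).
582 = 7 × 83 + 1, so there are 83 full weeks plus 1 extra day.
Each full week contributes one Thursday: 83 so far.
The 1 extra day is Sat — none qualify.
Total: 83 + 0 = 83.

83 Thursdays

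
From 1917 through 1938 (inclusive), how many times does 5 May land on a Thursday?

Day of week of May 5 in each year:
1917: Sat, 1918: Sun, 1919: Mon, 1920: Wed, 1921: Thu ✓, 1922: Fri, 1923: Sat, 1924: Mon, 1925: Tue, 1926: Wed, 1927: Thu ✓, 1928: Sat, 1929: Sun, 1930: Mon, 1931: Tue, 1932: Thu ✓, 1933: Fri, 1934: Sat, 1935: Sun, 1936: Tue, 1937: Wed, 1938: Thu ✓
Thursdays: 1921, 1927, 1932, 1938.

4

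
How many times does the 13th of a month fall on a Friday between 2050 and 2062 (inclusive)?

Friday-the-13ths by year:
2050: May
2051: Jan, Oct
2052: Sep, Dec
2053: Jun
2054: Feb, Mar, Nov
2055: Aug
2056: Oct
2057: Apr, Jul
2058: Sep, Dec
2059: Jun
2060: Feb, Aug
2061: May
2062: Jan, Oct

21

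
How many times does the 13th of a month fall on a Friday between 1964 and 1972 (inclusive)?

14

Friday-the-13ths by year:
1964: Mar, Nov
1965: Aug
1966: May
1967: Jan, Oct
1968: Sep, Dec
1969: Jun
1970: Feb, Mar, Nov
1971: Aug
1972: Oct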